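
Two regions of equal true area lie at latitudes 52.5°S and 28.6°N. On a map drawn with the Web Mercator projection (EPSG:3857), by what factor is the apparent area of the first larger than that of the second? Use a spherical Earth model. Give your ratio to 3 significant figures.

2.08

Mercator areal scale is sec²φ.
At 52.5°: sec²(52.5°) = 1/0.6088² = 2.698.
At 28.6°: sec²(28.6°) = 1/0.8780² = 1.297.
Ratio = 2.698/1.297 = cos²(28.6°)/cos²(52.5°) ≈ 2.08.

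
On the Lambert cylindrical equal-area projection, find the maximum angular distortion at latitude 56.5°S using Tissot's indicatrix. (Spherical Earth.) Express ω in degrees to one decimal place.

The Lambert cylindrical equal-area projection is the cylindrical equal-area projection with its standard parallel at the equator (φ₀ = 0). For cylindrical equal-area with standard parallel φ₀, h = cos φ / cos φ₀ and k = cos φ₀ / cos φ, so h·k = 1.
At 56.5°: h = 0.5519, k = 1.812; principal scales a = 1.812, b = 0.5519.
sin(ω/2) = (a − b)/(a + b) = 1.260/2.364 = 0.5330, so ω = 2 arcsin(0.5330) ≈ 64.4°.

64.4°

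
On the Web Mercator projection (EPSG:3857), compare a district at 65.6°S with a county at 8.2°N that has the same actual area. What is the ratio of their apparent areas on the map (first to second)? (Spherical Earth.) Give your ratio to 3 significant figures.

5.74

Mercator is conformal with k = sec φ, so areal scale = k² = sec²φ.
At 65.6°: sec²(65.6°) = 1/0.4131² = 5.860.
At 8.2°: sec²(8.2°) = 1/0.9898² = 1.021.
Ratio = 5.860/1.021 = cos²(8.2°)/cos²(65.6°) ≈ 5.74.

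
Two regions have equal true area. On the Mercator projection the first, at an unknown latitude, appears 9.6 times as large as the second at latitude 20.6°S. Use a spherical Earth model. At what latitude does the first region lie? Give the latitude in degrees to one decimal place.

For equal true areas on Mercator, apparent areas scale as sec²φ, so the ratio is cos²φ₂ / cos²φ₁.
cos²φ₂ / cos²φ₁ = 9.6  ⇒  cos φ₁ = cos 20.6° / √9.6 = 0.9361/3.098 = 0.3021.
φ₁ = arccos(0.3021) ≈ 72.4°.

72.4°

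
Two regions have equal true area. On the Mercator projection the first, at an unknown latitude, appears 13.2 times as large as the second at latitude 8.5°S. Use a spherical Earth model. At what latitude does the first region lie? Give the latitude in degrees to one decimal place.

Mercator areal scale is sec²φ, so apparent-area ratio = sec²φ₁ / sec²φ₂ = cos²φ₂ / cos²φ₁.
cos²φ₂ / cos²φ₁ = 13.2  ⇒  cos φ₁ = cos 8.5° / √13.2 = 0.9890/3.633 = 0.2722.
φ₁ = arccos(0.2722) ≈ 74.2°.

74.2°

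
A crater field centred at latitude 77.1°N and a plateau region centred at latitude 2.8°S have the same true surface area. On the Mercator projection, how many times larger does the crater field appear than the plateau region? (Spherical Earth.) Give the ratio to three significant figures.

20.0

Mercator areal scale is sec²φ.
At 77.1°: sec²(77.1°) = 1/0.2233² = 20.06.
At 2.8°: sec²(2.8°) = 1/0.9988² = 1.002.
Ratio = 20.06/1.002 = cos²(2.8°)/cos²(77.1°) ≈ 20.0.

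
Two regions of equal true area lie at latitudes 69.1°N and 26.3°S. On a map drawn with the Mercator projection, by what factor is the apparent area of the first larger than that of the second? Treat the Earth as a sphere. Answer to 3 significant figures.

Mercator is conformal with k = sec φ, so areal scale = k² = sec²φ.
At 69.1°: sec²(69.1°) = 1/0.3567² = 7.858.
At 26.3°: sec²(26.3°) = 1/0.8965² = 1.244.
Ratio = 7.858/1.244 = cos²(26.3°)/cos²(69.1°) ≈ 6.32.

6.32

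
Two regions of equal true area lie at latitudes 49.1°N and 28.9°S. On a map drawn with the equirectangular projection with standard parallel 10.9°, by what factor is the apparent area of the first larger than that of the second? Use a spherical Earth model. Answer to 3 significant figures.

With standard parallel φ₀ = 10.9°, the equirectangular projection gives x = Rλ cos φ₀, y = Rφ, so h = 1 and k = cos 10.9° / cos φ.
Areal scale at 49.1°: h·k = 1.000 × 1.500 = 1.500.
Areal scale at 28.9°: h·k = 1.000 × 1.122 = 1.122.
Ratio = 1.500/1.122 ≈ 1.34.

1.34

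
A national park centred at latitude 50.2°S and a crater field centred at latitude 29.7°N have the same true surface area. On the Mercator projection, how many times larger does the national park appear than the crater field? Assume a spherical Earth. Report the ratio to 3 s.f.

1.84

On Mercator, area is exaggerated by sec²φ = 1/cos²φ.
At 50.2°: sec²(50.2°) = 1/0.6401² = 2.441.
At 29.7°: sec²(29.7°) = 1/0.8686² = 1.325.
Ratio = 2.441/1.325 = cos²(29.7°)/cos²(50.2°) ≈ 1.84.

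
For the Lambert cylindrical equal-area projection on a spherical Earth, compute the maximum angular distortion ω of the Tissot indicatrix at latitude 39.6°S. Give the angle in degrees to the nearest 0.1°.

The Lambert cylindrical equal-area projection is the cylindrical equal-area projection with its standard parallel at the equator (φ₀ = 0). A cylindrical equal-area projection with standard parallel φ₀ has meridian scale h = cos φ / cos φ₀ and parallel scale k = cos φ₀ / cos φ (so areas are preserved, h·k = 1).
At 39.6°: h = 0.7705, k = 1.298; principal scales a = 1.298, b = 0.7705.
sin(ω/2) = (a − b)/(a + b) = 0.5273/2.068 = 0.2549, so ω = 2 arcsin(0.2549) ≈ 29.5°.

29.5°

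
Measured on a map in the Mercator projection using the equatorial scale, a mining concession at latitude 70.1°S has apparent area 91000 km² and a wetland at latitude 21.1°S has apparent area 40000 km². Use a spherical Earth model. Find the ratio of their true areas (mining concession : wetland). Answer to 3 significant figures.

On Mercator the areal scale is sec²φ, so true area = apparent × cos²φ.
True area of mining concession: 91000 × cos²(70.1°) = 91000 × 0.1159 = 10540 km².
True area of wetland: 40000 × cos²(21.1°) = 40000 × 0.8704 = 34820 km².
Ratio = 10540 / 34820 ≈ 0.303.

0.303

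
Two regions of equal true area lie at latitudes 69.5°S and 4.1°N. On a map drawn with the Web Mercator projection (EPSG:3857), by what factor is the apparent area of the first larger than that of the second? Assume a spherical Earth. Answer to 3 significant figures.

Mercator is conformal with k = sec φ, so areal scale = k² = sec²φ.
At 69.5°: sec²(69.5°) = 1/0.3502² = 8.154.
At 4.1°: sec²(4.1°) = 1/0.9974² = 1.005.
Ratio = 8.154/1.005 = cos²(4.1°)/cos²(69.5°) ≈ 8.11.

8.11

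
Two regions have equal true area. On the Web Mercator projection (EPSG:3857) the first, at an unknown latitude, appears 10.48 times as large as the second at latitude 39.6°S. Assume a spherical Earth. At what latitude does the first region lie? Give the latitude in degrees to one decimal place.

76.2°

For equal true areas on Mercator, apparent areas scale as sec²φ, so the ratio is cos²φ₂ / cos²φ₁.
cos²φ₂ / cos²φ₁ = 10.48  ⇒  cos φ₁ = cos 39.6° / √10.48 = 0.7705/3.237 = 0.2380.
φ₁ = arccos(0.2380) ≈ 76.2°.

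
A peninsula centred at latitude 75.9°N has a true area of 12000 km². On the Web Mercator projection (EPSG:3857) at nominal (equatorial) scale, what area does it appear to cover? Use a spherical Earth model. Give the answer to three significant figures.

202000 km²

Mercator is conformal, so the point scale is isotropic: h = k = sec φ = 1/cos φ.
Areal scale = k² = sec²φ = 1/cos²(75.9°) = 1/0.2436² = 16.85.
Apparent area = 12000 × 16.85 ≈ 202000 km².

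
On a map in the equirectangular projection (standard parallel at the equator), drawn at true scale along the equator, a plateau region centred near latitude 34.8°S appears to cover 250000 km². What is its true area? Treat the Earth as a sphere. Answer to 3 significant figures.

205000 km²

For the equirectangular projection with φ₀ = 0 (plate carrée), h = 1 along meridians and k = sec φ along parallels.
Areal scale = h·k = 1 × sec φ; at 34.8°, h = 1.000, k = 1.218, so h·k = 1.218.
True area = apparent / (areal scale) = 250000 / 1.218 ≈ 205000 km².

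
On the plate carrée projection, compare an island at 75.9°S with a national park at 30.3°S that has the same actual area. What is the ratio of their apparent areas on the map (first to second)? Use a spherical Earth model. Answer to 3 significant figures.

For the equirectangular projection with φ₀ = 0 (plate carrée), h = 1 along meridians and k = sec φ along parallels.
Areal scale at 75.9°: h·k = 1.000 × 4.105 = 4.105.
Areal scale at 30.3°: h·k = 1.000 × 1.158 = 1.158.
Ratio = 4.105/1.158 ≈ 3.54.

3.54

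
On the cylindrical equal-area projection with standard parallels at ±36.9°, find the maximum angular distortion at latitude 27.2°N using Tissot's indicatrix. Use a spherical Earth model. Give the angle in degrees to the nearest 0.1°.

12.2°

For cylindrical equal-area with standard parallel φ₀, h = cos φ / cos φ₀ and k = cos φ₀ / cos φ, so h·k = 1.
At 27.2°: h = 1.112, k = 0.8991; principal scales a = 1.112, b = 0.8991.
sin(ω/2) = (a − b)/(a + b) = 0.2131/2.011 = 0.1059, so ω = 2 arcsin(0.1059) ≈ 12.2°.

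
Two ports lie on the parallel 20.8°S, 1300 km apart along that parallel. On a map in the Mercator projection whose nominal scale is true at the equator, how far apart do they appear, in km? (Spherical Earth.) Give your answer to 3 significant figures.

Mercator is conformal, so the point scale is isotropic: h = k = sec φ = 1/cos φ.
Along the parallel, k = sec 20.8° = 1/0.9348 = 1.070.
Map distance = 1300 × 1.070 ≈ 1390 km.

1390 km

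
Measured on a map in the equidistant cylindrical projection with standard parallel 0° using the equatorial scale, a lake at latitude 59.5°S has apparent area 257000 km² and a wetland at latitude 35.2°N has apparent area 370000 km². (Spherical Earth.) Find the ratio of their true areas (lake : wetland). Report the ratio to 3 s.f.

On the plate carrée, areal scale = h·k = 1 × sec φ, so true area = apparent × cos φ.
True area of lake: 257000 × cos(59.5°) = 257000 × 0.5075 = 130400 km².
True area of wetland: 370000 × cos(35.2°) = 370000 × 0.8171 = 302300 km².
Ratio = 130400 / 302300 ≈ 0.431.

0.431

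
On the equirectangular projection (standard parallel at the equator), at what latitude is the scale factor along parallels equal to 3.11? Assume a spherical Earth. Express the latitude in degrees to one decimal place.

71.2°

Plate carrée: h = 1, k = sec φ along parallels.
sec φ = 3.11  ⇒  cos φ = 0.3215  ⇒  φ ≈ 71.2°.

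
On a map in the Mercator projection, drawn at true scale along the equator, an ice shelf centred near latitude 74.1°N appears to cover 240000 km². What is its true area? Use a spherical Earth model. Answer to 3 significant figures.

The Mercator projection is conformal; its linear scale factor is the same in every direction and equals sec φ = 1/cos φ.
Areal scale = k² = sec²φ = 1/cos²(74.1°) = 1/0.2740² = 13.32.
True area = apparent / (areal scale) = 240000 / 13.32 ≈ 18000 km².

18000 km²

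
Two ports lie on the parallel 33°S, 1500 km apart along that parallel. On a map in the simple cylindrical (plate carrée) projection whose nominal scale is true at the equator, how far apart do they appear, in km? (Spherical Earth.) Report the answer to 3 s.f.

Plate carrée maps x = Rλ, y = Rφ. The meridian scale is h = 1 and the parallel scale is k = 1/cos φ = sec φ.
Along the parallel, k = sec 33° = 1/0.8387 = 1.192.
Map distance = 1500 × 1.192 ≈ 1790 km.

1790 km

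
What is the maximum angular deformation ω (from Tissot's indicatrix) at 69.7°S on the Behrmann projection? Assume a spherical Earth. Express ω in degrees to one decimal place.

92.7°

Behrmann is a cylindrical equal-area projection with standard parallels at ±30°. A cylindrical equal-area projection with standard parallel φ₀ has meridian scale h = cos φ / cos φ₀ and parallel scale k = cos φ₀ / cos φ (so areas are preserved, h·k = 1).
At 69.7°: h = 0.4006, k = 2.496; principal scales a = 2.496, b = 0.4006.
sin(ω/2) = (a − b)/(a + b) = 2.096/2.897 = 0.7234, so ω = 2 arcsin(0.7234) ≈ 92.7°.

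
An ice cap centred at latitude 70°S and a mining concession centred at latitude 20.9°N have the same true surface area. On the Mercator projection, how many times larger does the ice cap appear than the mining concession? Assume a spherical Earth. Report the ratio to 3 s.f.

7.46

Mercator is conformal with k = sec φ, so areal scale = k² = sec²φ.
At 70°: sec²(70°) = 1/0.3420² = 8.549.
At 20.9°: sec²(20.9°) = 1/0.9342² = 1.146.
Ratio = 8.549/1.146 = cos²(20.9°)/cos²(70°) ≈ 7.46.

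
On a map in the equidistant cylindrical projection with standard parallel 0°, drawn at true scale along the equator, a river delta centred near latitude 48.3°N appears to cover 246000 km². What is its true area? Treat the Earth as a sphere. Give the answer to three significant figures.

164000 km²

Plate carrée maps x = Rλ, y = Rφ. The meridian scale is h = 1 and the parallel scale is k = 1/cos φ = sec φ.
Areal scale = h·k = 1 × sec φ; at 48.3°, h = 1.000, k = 1.503, so h·k = 1.503.
True area = apparent / (areal scale) = 246000 / 1.503 ≈ 164000 km².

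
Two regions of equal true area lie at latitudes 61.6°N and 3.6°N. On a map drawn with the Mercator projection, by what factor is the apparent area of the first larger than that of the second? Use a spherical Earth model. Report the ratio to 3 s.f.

4.40

On Mercator, area is exaggerated by sec²φ = 1/cos²φ.
At 61.6°: sec²(61.6°) = 1/0.4756² = 4.421.
At 3.6°: sec²(3.6°) = 1/0.9980² = 1.004.
Ratio = 4.421/1.004 = cos²(3.6°)/cos²(61.6°) ≈ 4.40.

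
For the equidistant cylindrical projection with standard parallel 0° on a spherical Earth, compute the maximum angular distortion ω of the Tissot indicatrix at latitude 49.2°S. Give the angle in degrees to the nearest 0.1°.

Plate carrée maps x = Rλ, y = Rφ. The meridian scale is h = 1 and the parallel scale is k = 1/cos φ = sec φ.
At 49.2°: h = 1.000, k = 1.530; principal scales a = 1.530, b = 1.000.
sin(ω/2) = (a − b)/(a + b) = 0.5304/2.530 = 0.2096, so ω = 2 arcsin(0.2096) ≈ 24.2°.

24.2°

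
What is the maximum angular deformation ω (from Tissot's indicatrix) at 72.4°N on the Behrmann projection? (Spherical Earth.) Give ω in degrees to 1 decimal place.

Behrmann is a cylindrical equal-area projection with standard parallels at ±30°. Cylindrical equal-area (φ₀ = 30°): h = cos φ / cos 30° along meridians, k = cos 30° / cos φ along parallels; h·k = 1.
At 72.4°: h = 0.3491, k = 2.864; principal scales a = 2.864, b = 0.3491.
sin(ω/2) = (a − b)/(a + b) = 2.515/3.213 = 0.7827, so ω = 2 arcsin(0.7827) ≈ 103.0°.

103.0°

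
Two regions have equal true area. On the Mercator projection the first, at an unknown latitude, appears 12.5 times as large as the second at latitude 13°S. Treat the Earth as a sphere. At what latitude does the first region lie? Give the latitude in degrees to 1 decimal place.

74.0°

For equal true areas on Mercator, apparent areas scale as sec²φ, so the ratio is cos²φ₂ / cos²φ₁.
cos²φ₂ / cos²φ₁ = 12.5  ⇒  cos φ₁ = cos 13° / √12.5 = 0.9744/3.536 = 0.2756.
φ₁ = arccos(0.2756) ≈ 74.0°.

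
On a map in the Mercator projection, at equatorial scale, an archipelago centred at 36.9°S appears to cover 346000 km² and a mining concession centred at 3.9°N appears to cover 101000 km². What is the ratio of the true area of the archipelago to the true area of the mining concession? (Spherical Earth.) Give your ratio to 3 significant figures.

On Mercator the areal scale is sec²φ, so true area = apparent × cos²φ.
True area of archipelago: 346000 × cos²(36.9°) = 346000 × 0.6395 = 221300 km².
True area of mining concession: 101000 × cos²(3.9°) = 101000 × 0.9954 = 100500 km².
Ratio = 221300 / 100500 ≈ 2.20.

2.20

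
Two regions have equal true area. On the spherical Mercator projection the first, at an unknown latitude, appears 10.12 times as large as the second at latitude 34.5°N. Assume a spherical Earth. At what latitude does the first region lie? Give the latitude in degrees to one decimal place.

75.0°

On Mercator, (apparent₁)/(apparent₂) = sec²φ₁ / sec²φ₂ when true areas are equal.
cos²φ₂ / cos²φ₁ = 10.12  ⇒  cos φ₁ = cos 34.5° / √10.12 = 0.8241/3.181 = 0.2591.
φ₁ = arccos(0.2591) ≈ 75.0°.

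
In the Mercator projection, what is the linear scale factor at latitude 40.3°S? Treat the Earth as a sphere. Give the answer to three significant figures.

1.31

For Mercator, h = k = sec φ (a conformal cylindrical projection has a single point scale, 1/cos φ).
k = 1/cos 40.3° = 1/0.7627 = 1.311.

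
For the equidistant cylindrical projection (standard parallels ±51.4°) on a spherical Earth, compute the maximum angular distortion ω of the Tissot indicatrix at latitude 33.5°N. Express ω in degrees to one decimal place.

16.6°

The equidistant cylindrical projection with φ₀ = 51.4° has h = 1 (meridians true) and k = cos φ₀ / cos φ along parallels.
At 33.5°: h = 1.000, k = 0.7482; principal scales a = 1.000, b = 0.7482.
sin(ω/2) = (a − b)/(a + b) = 0.2518/1.748 = 0.1441, so ω = 2 arcsin(0.1441) ≈ 16.6°.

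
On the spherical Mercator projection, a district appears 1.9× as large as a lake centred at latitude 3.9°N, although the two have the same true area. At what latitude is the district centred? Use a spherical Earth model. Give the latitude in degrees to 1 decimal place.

43.6°

On Mercator, (apparent₁)/(apparent₂) = sec²φ₁ / sec²φ₂ when true areas are equal.
cos²φ₂ / cos²φ₁ = 1.9  ⇒  cos φ₁ = cos 3.9° / √1.9 = 0.9977/1.378 = 0.7238.
φ₁ = arccos(0.7238) ≈ 43.6°.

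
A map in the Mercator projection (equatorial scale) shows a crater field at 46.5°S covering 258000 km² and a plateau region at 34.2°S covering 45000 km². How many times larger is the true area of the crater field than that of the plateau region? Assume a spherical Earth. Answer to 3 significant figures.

On Mercator the areal scale is sec²φ, so true area = apparent × cos²φ.
True area of crater field: 258000 × cos²(46.5°) = 258000 × 0.4738 = 122200 km².
True area of plateau region: 45000 × cos²(34.2°) = 45000 × 0.6841 = 30780 km².
Ratio = 122200 / 30780 ≈ 3.97.

3.97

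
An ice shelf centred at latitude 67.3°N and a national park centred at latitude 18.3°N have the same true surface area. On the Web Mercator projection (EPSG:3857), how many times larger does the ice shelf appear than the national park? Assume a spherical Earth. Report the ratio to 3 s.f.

6.05

Mercator is conformal with k = sec φ, so areal scale = k² = sec²φ.
At 67.3°: sec²(67.3°) = 1/0.3859² = 6.715.
At 18.3°: sec²(18.3°) = 1/0.9494² = 1.109.
Ratio = 6.715/1.109 = cos²(18.3°)/cos²(67.3°) ≈ 6.05.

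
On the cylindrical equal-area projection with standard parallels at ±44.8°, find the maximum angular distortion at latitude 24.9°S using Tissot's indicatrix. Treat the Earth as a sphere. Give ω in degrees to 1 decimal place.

27.9°

For cylindrical equal-area with standard parallel φ₀, h = cos φ / cos φ₀ and k = cos φ₀ / cos φ, so h·k = 1.
At 24.9°: h = 1.278, k = 0.7823; principal scales a = 1.278, b = 0.7823.
sin(ω/2) = (a − b)/(a + b) = 0.4960/2.061 = 0.2407, so ω = 2 arcsin(0.2407) ≈ 27.9°.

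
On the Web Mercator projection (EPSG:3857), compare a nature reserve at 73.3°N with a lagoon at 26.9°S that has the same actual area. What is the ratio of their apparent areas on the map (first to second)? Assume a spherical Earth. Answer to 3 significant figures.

9.63

Mercator areal scale is sec²φ.
At 73.3°: sec²(73.3°) = 1/0.2874² = 12.11.
At 26.9°: sec²(26.9°) = 1/0.8918² = 1.257.
Ratio = 12.11/1.257 = cos²(26.9°)/cos²(73.3°) ≈ 9.63.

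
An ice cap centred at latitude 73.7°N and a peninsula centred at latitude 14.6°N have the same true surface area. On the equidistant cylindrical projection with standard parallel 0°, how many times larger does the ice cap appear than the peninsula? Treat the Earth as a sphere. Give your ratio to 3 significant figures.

Plate carrée maps x = Rλ, y = Rφ. The meridian scale is h = 1 and the parallel scale is k = 1/cos φ = sec φ.
Areal scale at 73.7°: h·k = 1.000 × 3.563 = 3.563.
Areal scale at 14.6°: h·k = 1.000 × 1.033 = 1.033.
Ratio = 3.563/1.033 ≈ 3.45.

3.45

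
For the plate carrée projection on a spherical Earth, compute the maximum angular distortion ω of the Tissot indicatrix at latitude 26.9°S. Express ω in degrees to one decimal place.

6.6°

For the equirectangular projection with φ₀ = 0 (plate carrée), h = 1 along meridians and k = sec φ along parallels.
At 26.9°: h = 1.000, k = 1.121; principal scales a = 1.121, b = 1.000.
sin(ω/2) = (a − b)/(a + b) = 0.1213/2.121 = 0.05720, so ω = 2 arcsin(0.05720) ≈ 6.6°.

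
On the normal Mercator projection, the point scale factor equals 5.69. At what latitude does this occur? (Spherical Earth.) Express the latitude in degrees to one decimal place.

Mercator scale is k = sec φ = 1/cos φ.
1/cos φ = 5.69  ⇒  cos φ = 0.1757  ⇒  φ = arccos(0.1757) ≈ 79.9°.

79.9°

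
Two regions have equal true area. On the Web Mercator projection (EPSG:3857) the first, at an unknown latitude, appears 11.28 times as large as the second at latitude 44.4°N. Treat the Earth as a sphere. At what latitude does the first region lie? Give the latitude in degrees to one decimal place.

On Mercator, (apparent₁)/(apparent₂) = sec²φ₁ / sec²φ₂ when true areas are equal.
cos²φ₂ / cos²φ₁ = 11.28  ⇒  cos φ₁ = cos 44.4° / √11.28 = 0.7145/3.359 = 0.2127.
φ₁ = arccos(0.2127) ≈ 77.7°.

77.7°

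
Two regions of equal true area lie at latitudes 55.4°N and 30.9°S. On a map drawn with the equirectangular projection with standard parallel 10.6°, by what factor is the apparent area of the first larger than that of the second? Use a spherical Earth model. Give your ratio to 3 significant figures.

The equidistant cylindrical projection with φ₀ = 10.6° has h = 1 (meridians true) and k = cos φ₀ / cos φ along parallels.
Areal scale at 55.4°: h·k = 1.000 × 1.731 = 1.731.
Areal scale at 30.9°: h·k = 1.000 × 1.146 = 1.146.
Ratio = 1.731/1.146 ≈ 1.51.

1.51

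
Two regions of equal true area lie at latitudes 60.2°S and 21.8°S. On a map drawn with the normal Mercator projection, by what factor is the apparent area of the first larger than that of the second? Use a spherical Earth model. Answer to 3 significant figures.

3.49

Mercator areal scale is sec²φ.
At 60.2°: sec²(60.2°) = 1/0.4970² = 4.049.
At 21.8°: sec²(21.8°) = 1/0.9285² = 1.160.
Ratio = 4.049/1.160 = cos²(21.8°)/cos²(60.2°) ≈ 3.49.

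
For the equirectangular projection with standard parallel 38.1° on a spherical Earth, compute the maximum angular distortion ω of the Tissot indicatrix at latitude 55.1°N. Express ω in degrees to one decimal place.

18.2°

With standard parallel φ₀ = 38.1°, the equirectangular projection gives x = Rλ cos φ₀, y = Rφ, so h = 1 and k = cos 38.1° / cos φ.
At 55.1°: h = 1.000, k = 1.375; principal scales a = 1.375, b = 1.000.
sin(ω/2) = (a − b)/(a + b) = 0.3754/2.375 = 0.1580, so ω = 2 arcsin(0.1580) ≈ 18.2°.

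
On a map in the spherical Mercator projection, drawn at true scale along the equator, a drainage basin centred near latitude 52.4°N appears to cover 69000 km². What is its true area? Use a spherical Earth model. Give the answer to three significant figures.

The Mercator projection is conformal; its linear scale factor is the same in every direction and equals sec φ = 1/cos φ.
Areal scale = k² = sec²φ = 1/cos²(52.4°) = 1/0.6101² = 2.686.
True area = apparent / (areal scale) = 69000 / 2.686 ≈ 25700 km².

25700 km²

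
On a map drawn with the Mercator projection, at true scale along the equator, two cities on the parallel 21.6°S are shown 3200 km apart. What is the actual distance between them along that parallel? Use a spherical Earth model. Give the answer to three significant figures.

2980 km

Mercator is conformal, so the point scale is isotropic: h = k = sec φ = 1/cos φ.
Along the parallel at 21.6°, map distances are exaggerated by k = sec 21.6° = 1.076.
True distance = 3200 / 1.076 = 3200 × cos 21.6° ≈ 2980 km.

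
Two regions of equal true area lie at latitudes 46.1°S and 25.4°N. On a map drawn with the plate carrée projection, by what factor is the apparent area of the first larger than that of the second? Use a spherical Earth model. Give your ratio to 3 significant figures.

1.30

Plate carrée maps x = Rλ, y = Rφ. The meridian scale is h = 1 and the parallel scale is k = 1/cos φ = sec φ.
Areal scale at 46.1°: h·k = 1.000 × 1.442 = 1.442.
Areal scale at 25.4°: h·k = 1.000 × 1.107 = 1.107.
Ratio = 1.442/1.107 ≈ 1.30.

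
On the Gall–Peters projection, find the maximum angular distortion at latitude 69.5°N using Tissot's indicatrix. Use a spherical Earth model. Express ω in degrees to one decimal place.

74.6°

The Gall–Peters projection is cylindrical equal-area with φ₀ = 45°. For cylindrical equal-area with standard parallel φ₀, h = cos φ / cos φ₀ and k = cos φ₀ / cos φ, so h·k = 1.
At 69.5°: h = 0.4953, k = 2.019; principal scales a = 2.019, b = 0.4953.
sin(ω/2) = (a − b)/(a + b) = 1.524/2.514 = 0.6061, so ω = 2 arcsin(0.6061) ≈ 74.6°.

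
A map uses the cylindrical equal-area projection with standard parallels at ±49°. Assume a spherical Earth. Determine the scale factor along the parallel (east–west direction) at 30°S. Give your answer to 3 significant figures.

A cylindrical equal-area projection with standard parallel φ₀ has meridian scale h = cos φ / cos φ₀ and parallel scale k = cos φ₀ / cos φ (so areas are preserved, h·k = 1).
k = cos 49° / cos 30° = 0.6561/0.8660 = 0.7576.

0.758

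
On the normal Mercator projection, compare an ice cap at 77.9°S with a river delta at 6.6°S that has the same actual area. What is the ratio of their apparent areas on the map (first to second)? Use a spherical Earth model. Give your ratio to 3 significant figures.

Mercator is conformal with k = sec φ, so areal scale = k² = sec²φ.
At 77.9°: sec²(77.9°) = 1/0.2096² = 22.76.
At 6.6°: sec²(6.6°) = 1/0.9934² = 1.013.
Ratio = 22.76/1.013 = cos²(6.6°)/cos²(77.9°) ≈ 22.5.

22.5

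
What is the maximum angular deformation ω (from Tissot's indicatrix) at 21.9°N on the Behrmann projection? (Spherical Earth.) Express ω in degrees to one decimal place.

Behrmann is a cylindrical equal-area projection with standard parallels at ±30°. For cylindrical equal-area with standard parallel φ₀, h = cos φ / cos φ₀ and k = cos φ₀ / cos φ, so h·k = 1.
At 21.9°: h = 1.071, k = 0.9334; principal scales a = 1.071, b = 0.9334.
sin(ω/2) = (a − b)/(a + b) = 0.1380/2.005 = 0.06883, so ω = 2 arcsin(0.06883) ≈ 7.9°.

7.9°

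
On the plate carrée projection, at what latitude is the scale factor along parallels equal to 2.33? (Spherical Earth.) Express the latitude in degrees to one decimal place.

Plate carrée: h = 1, k = sec φ along parallels.
sec φ = 2.33  ⇒  cos φ = 0.4292  ⇒  φ ≈ 64.6°.

64.6°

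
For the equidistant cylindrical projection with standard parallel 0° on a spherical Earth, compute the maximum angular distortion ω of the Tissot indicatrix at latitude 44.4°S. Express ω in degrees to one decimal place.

19.2°

In the plate carrée (x = Rλ, y = Rφ), meridians are true-scale (h = 1) and parallels are stretched by k = sec φ.
At 44.4°: h = 1.000, k = 1.400; principal scales a = 1.400, b = 1.000.
sin(ω/2) = (a − b)/(a + b) = 0.3996/2.400 = 0.1665, so ω = 2 arcsin(0.1665) ≈ 19.2°.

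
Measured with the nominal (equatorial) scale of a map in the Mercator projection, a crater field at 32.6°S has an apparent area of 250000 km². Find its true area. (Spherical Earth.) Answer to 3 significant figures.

The Mercator projection is conformal; its linear scale factor is the same in every direction and equals sec φ = 1/cos φ.
Areal scale = k² = sec²φ = 1/cos²(32.6°) = 1/0.8425² = 1.409.
True area = apparent / (areal scale) = 250000 / 1.409 ≈ 177000 km².

177000 km²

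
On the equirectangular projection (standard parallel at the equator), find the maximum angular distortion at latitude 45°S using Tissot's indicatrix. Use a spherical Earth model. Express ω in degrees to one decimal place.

19.8°

In the plate carrée (x = Rλ, y = Rφ), meridians are true-scale (h = 1) and parallels are stretched by k = sec φ.
At 45°: h = 1.000, k = 1.414; principal scales a = 1.414, b = 1.000.
sin(ω/2) = (a − b)/(a + b) = 0.4142/2.414 = 0.1716, so ω = 2 arcsin(0.1716) ≈ 19.8°.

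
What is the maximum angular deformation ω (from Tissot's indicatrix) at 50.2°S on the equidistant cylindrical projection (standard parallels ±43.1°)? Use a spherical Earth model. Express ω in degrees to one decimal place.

With standard parallel φ₀ = 43.1°, the equirectangular projection gives x = Rλ cos φ₀, y = Rφ, so h = 1 and k = cos 43.1° / cos φ.
At 50.2°: h = 1.000, k = 1.141; principal scales a = 1.141, b = 1.000.
sin(ω/2) = (a − b)/(a + b) = 0.1407/2.141 = 0.06572, so ω = 2 arcsin(0.06572) ≈ 7.5°.

7.5°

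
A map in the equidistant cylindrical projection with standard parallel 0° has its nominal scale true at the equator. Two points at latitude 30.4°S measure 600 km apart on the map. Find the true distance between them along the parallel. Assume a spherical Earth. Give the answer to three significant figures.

518 km

In the plate carrée (x = Rλ, y = Rφ), meridians are true-scale (h = 1) and parallels are stretched by k = sec φ.
Along the parallel at 30.4°, map distances are exaggerated by k = sec 30.4° = 1.159.
True distance = 600 / 1.159 = 600 × cos 30.4° ≈ 518 km.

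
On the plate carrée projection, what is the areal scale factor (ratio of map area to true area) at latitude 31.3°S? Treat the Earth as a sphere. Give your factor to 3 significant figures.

Plate carrée maps x = Rλ, y = Rφ. The meridian scale is h = 1 and the parallel scale is k = 1/cos φ = sec φ.
Areal scale = h·k = 1 × sec φ; at 31.3°, h = 1.000, k = 1.170, so h·k = 1.170.

1.17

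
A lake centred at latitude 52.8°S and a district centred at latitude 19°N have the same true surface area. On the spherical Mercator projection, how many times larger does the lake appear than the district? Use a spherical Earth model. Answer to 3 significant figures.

2.45

On Mercator, area is exaggerated by sec²φ = 1/cos²φ.
At 52.8°: sec²(52.8°) = 1/0.6046² = 2.736.
At 19°: sec²(19°) = 1/0.9455² = 1.119.
Ratio = 2.736/1.119 = cos²(19°)/cos²(52.8°) ≈ 2.45.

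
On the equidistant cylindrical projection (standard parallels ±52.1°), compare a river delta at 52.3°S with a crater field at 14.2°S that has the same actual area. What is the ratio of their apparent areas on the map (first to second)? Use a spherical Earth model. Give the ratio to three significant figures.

1.59

With standard parallel φ₀ = 52.1°, the equirectangular projection gives x = Rλ cos φ₀, y = Rφ, so h = 1 and k = cos 52.1° / cos φ.
Areal scale at 52.3°: h·k = 1.000 × 1.005 = 1.005.
Areal scale at 14.2°: h·k = 1.000 × 0.6336 = 0.6336.
Ratio = 1.005/0.6336 ≈ 1.59.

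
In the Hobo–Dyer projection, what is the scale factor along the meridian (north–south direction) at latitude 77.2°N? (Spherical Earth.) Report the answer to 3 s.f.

The Hobo–Dyer projection is cylindrical equal-area with φ₀ = 37.5°. Cylindrical equal-area (φ₀ = 37.5°): h = cos φ / cos 37.5° along meridians, k = cos 37.5° / cos φ along parallels; h·k = 1.
h = cos 77.2° / cos 37.5° = 0.2215/0.7934 = 0.2793.

0.279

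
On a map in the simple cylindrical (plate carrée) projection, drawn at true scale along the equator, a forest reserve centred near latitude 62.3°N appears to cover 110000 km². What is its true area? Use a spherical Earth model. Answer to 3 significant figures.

51100 km²

In the plate carrée (x = Rλ, y = Rφ), meridians are true-scale (h = 1) and parallels are stretched by k = sec φ.
Areal scale = h·k = 1 × sec φ; at 62.3°, h = 1.000, k = 2.151, so h·k = 2.151.
True area = apparent / (areal scale) = 110000 / 2.151 ≈ 51100 km².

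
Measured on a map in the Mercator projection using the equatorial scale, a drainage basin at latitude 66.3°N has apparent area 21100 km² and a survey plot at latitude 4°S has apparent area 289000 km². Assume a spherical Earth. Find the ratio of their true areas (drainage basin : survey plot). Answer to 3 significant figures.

Mercator's areal exaggeration is sec²φ; hence true area = (apparent area) · cos²φ.
True area of drainage basin: 21100 × cos²(66.3°) = 21100 × 0.1616 = 3409 km².
True area of survey plot: 289000 × cos²(4°) = 289000 × 0.9951 = 287600 km².
Ratio = 3409 / 287600 ≈ 0.0119.

0.0119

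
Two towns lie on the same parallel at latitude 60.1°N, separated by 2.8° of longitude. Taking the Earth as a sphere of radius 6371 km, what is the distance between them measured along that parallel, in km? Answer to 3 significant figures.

155 km

Arc length along a parallel = R cos φ · Δλ (with Δλ in radians).
= 6371 × cos 60.1° × (2.8° × π/180) = 6371 × 0.4985 × 0.04887 ≈ 155 km.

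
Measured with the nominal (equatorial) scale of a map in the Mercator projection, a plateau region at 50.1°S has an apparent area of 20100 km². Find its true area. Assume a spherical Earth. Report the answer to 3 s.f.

8270 km²

For Mercator, h = k = sec φ (a conformal cylindrical projection has a single point scale, 1/cos φ).
Areal scale = k² = sec²φ = 1/cos²(50.1°) = 1/0.6414² = 2.430.
True area = apparent / (areal scale) = 20100 / 2.430 ≈ 8270 km².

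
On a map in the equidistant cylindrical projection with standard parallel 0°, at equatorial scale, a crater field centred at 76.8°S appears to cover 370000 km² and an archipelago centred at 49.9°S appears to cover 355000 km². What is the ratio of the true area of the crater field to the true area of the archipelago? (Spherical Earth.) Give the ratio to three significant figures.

On the plate carrée, areal scale = h·k = 1 × sec φ, so true area = apparent × cos φ.
True area of crater field: 370000 × cos(76.8°) = 370000 × 0.2284 = 84490 km².
True area of archipelago: 355000 × cos(49.9°) = 355000 × 0.6441 = 228700 km².
Ratio = 84490 / 228700 ≈ 0.369.

0.369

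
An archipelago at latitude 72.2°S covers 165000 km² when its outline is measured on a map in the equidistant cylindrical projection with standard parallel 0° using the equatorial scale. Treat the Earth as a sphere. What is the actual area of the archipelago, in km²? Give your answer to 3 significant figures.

50400 km²

For the equirectangular projection with φ₀ = 0 (plate carrée), h = 1 along meridians and k = sec φ along parallels.
Areal scale = h·k = 1 × sec φ; at 72.2°, h = 1.000, k = 3.271, so h·k = 3.271.
True area = apparent / (areal scale) = 165000 / 3.271 ≈ 50400 km².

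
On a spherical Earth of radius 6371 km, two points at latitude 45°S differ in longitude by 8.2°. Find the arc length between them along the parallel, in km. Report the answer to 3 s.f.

645 km

Arc length along a parallel = R cos φ · Δλ (with Δλ in radians).
= 6371 × cos 45° × (8.2° × π/180) = 6371 × 0.7071 × 0.1431 ≈ 645 km.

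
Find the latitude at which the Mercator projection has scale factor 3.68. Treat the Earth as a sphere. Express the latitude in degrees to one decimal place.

74.2°

Mercator scale is k = sec φ = 1/cos φ.
1/cos φ = 3.68  ⇒  cos φ = 0.2717  ⇒  φ = arccos(0.2717) ≈ 74.2°.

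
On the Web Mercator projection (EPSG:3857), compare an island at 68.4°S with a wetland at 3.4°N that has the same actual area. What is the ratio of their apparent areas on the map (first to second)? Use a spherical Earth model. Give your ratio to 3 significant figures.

7.35

Mercator areal scale is sec²φ.
At 68.4°: sec²(68.4°) = 1/0.3681² = 7.379.
At 3.4°: sec²(3.4°) = 1/0.9982² = 1.004.
Ratio = 7.379/1.004 = cos²(3.4°)/cos²(68.4°) ≈ 7.35.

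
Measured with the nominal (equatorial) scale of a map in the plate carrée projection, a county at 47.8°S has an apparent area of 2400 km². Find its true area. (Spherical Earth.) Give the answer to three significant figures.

1610 km²

In the plate carrée (x = Rλ, y = Rφ), meridians are true-scale (h = 1) and parallels are stretched by k = sec φ.
Areal scale = h·k = 1 × sec φ; at 47.8°, h = 1.000, k = 1.489, so h·k = 1.489.
True area = apparent / (areal scale) = 2400 / 1.489 ≈ 1610 km².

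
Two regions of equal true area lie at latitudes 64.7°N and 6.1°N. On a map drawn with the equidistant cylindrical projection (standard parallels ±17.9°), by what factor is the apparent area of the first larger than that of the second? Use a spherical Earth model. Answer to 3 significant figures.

The equidistant cylindrical projection with φ₀ = 17.9° has h = 1 (meridians true) and k = cos φ₀ / cos φ along parallels.
Areal scale at 64.7°: h·k = 1.000 × 2.227 = 2.227.
Areal scale at 6.1°: h·k = 1.000 × 0.9570 = 0.9570.
Ratio = 2.227/0.9570 ≈ 2.33.

2.33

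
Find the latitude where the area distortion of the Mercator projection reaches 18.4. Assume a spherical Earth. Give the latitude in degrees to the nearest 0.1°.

Mercator areal scale is sec²φ.
sec²φ = 18.4  ⇒  cos²φ = 0.05435  ⇒  cos φ = 0.2331.
φ = arccos(0.2331) ≈ 76.5°.

76.5°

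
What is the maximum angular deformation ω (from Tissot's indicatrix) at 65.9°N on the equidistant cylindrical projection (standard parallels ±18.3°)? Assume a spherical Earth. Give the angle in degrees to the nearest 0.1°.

The equidistant cylindrical projection with φ₀ = 18.3° has h = 1 (meridians true) and k = cos φ₀ / cos φ along parallels.
At 65.9°: h = 1.000, k = 2.325; principal scales a = 2.325, b = 1.000.
sin(ω/2) = (a − b)/(a + b) = 1.325/3.325 = 0.3985, so ω = 2 arcsin(0.3985) ≈ 47.0°.

47.0°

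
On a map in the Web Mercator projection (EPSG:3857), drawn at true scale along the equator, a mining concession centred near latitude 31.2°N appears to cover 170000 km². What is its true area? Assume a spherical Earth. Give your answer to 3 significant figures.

124000 km²

Mercator is conformal, so the point scale is isotropic: h = k = sec φ = 1/cos φ.
Areal scale = k² = sec²φ = 1/cos²(31.2°) = 1/0.8554² = 1.367.
True area = apparent / (areal scale) = 170000 / 1.367 ≈ 124000 km².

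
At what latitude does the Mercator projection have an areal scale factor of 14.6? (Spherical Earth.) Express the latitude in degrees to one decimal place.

Mercator areal scale is sec²φ.
sec²φ = 14.6  ⇒  cos²φ = 0.06849  ⇒  cos φ = 0.2617.
φ = arccos(0.2617) ≈ 74.8°.

74.8°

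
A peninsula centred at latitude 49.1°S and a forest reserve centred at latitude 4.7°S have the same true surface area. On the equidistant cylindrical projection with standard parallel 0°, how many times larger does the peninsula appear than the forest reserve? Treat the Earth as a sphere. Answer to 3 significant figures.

In the plate carrée (x = Rλ, y = Rφ), meridians are true-scale (h = 1) and parallels are stretched by k = sec φ.
Areal scale at 49.1°: h·k = 1.000 × 1.527 = 1.527.
Areal scale at 4.7°: h·k = 1.000 × 1.003 = 1.003.
Ratio = 1.527/1.003 ≈ 1.52.

1.52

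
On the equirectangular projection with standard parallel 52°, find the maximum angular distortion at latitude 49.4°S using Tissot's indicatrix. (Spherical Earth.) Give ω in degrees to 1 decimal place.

3.2°

The equidistant cylindrical projection with φ₀ = 52° has h = 1 (meridians true) and k = cos φ₀ / cos φ along parallels.
At 49.4°: h = 1.000, k = 0.9460; principal scales a = 1.000, b = 0.9460.
sin(ω/2) = (a − b)/(a + b) = 0.05396/1.946 = 0.02773, so ω = 2 arcsin(0.02773) ≈ 3.2°.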